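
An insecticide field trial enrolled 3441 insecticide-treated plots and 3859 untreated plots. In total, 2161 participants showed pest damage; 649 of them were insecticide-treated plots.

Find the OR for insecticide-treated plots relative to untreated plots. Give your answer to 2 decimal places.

OR = 0.36

insecticide-treated plots without the outcome: 3441 − 649 = 2792
untreated plots with the outcome: 2161 − 649 = 1512
untreated plots without the outcome: 3859 − 1512 = 2347
OR = (649 × 2347) / (2792 × 1512) = 1523203/4221504 ≈ 0.36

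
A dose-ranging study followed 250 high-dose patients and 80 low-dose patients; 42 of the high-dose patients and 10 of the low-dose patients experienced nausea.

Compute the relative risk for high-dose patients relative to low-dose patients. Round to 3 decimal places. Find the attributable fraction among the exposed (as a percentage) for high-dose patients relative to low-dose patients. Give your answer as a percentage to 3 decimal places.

risk, high-dose patients = 42/250 = 0.1680
risk, low-dose patients = 10/80 = 0.1250
RR = 0.1680 / 0.1250 = 1.344
AR% = (0.1680 − 0.1250) / 0.1680 = 0.2560 → 25.595%

RR = 1.344; AR% = 25.595%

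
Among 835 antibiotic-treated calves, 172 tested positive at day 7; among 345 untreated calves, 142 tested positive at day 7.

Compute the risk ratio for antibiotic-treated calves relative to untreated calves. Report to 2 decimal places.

0.50

risk, antibiotic-treated calves = 172/835 = 0.2060
risk, untreated calves = 142/345 = 0.4116
RR = 0.2060 / 0.4116 = 0.50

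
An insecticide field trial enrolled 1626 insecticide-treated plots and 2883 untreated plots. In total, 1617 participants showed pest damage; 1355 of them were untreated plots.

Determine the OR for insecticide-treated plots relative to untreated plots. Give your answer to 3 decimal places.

OR ≈ 0.217

insecticide-treated plots with the outcome: 1617 − 1355 = 262
insecticide-treated plots without the outcome: 1626 − 262 = 1364
untreated plots without the outcome: 2883 − 1355 = 1528
OR = (262 × 1528) / (1364 × 1355) = 400336/1848220 ≈ 0.217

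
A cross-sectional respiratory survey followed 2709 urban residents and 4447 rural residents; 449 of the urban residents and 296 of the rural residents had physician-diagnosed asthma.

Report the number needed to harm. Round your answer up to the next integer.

NNH ≈ 11

risk, urban residents = 449/2709 = 0.165744
risk, rural residents = 296/4447 = 0.066562
absolute risk difference = 0.099182
1 / 0.099182 = 10.082 → round up → 11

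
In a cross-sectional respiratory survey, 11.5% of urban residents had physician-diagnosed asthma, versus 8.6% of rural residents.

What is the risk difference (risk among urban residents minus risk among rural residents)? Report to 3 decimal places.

risk difference = 0.1150 − 0.0860 = 0.029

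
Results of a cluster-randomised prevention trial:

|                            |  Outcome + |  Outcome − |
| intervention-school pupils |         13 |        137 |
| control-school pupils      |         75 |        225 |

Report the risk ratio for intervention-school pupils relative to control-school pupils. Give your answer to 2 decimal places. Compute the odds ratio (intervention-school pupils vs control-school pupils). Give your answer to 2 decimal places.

risk, intervention-school pupils = 13/150 = 0.0867
risk, control-school pupils = 75/300 = 0.2500
RR = 0.0867 / 0.2500 = 0.35
odds, intervention-school pupils = 13/137 = 0.0949
odds, control-school pupils = 75/225 = 0.3333
OR = 0.0949 / 0.3333 = 0.28

RR = 0.35; OR = 0.28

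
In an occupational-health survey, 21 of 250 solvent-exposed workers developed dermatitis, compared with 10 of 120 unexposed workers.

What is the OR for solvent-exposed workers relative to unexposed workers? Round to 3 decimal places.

OR ≈ 1.009

odds, solvent-exposed workers = 21/229 = 0.0917
odds, unexposed workers = 10/110 = 0.0909
OR = 0.0917 / 0.0909 = 1.009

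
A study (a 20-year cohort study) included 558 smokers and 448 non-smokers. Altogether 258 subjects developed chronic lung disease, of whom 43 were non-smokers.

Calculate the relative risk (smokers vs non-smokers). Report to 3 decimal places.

RR: 4.014

smokers with the outcome: 258 − 43 = 215
smokers without the outcome: 558 − 215 = 343
non-smokers without the outcome: 448 − 43 = 405
risk, smokers = 215/558 = 0.3853
risk, non-smokers = 43/448 = 0.0960
RR = 0.3853 / 0.0960 = 4.014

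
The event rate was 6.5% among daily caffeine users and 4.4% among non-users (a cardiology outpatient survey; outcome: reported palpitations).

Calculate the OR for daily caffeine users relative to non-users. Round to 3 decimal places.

odds, daily caffeine users = 0.06500/0.93500 = 0.06952
odds, non-users = 0.04400/0.95600 = 0.04603
OR = 0.06952 / 0.04603 = 1.510

1.510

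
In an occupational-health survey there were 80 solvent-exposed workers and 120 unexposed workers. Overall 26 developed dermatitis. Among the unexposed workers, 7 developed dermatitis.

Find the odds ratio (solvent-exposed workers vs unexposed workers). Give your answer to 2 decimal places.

5.03

solvent-exposed workers with the outcome: 26 − 7 = 19
solvent-exposed workers without the outcome: 80 − 19 = 61
unexposed workers without the outcome: 120 − 7 = 113
OR = (19 × 113) / (61 × 7) = 2147/427 ≈ 5.03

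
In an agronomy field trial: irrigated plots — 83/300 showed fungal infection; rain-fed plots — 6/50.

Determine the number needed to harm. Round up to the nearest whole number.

NNH = 7

risk, irrigated plots = 83/300 = 0.276667
risk, rain-fed plots = 6/50 = 0.120000
absolute risk difference = 0.156667
1 / 0.156667 = 6.383 → round up → 7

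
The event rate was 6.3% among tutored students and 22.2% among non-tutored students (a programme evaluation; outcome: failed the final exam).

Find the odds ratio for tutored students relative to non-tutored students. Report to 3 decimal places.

OR: 0.236

odds, tutored students = 0.0630/0.9370 = 0.0672
odds, non-tutored students = 0.2220/0.7780 = 0.2853
OR = 0.0672 / 0.2853 = 0.236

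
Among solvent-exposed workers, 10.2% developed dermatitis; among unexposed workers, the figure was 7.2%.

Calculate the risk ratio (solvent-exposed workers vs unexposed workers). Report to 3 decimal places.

RR = 0.1020 / 0.0720 = 1.417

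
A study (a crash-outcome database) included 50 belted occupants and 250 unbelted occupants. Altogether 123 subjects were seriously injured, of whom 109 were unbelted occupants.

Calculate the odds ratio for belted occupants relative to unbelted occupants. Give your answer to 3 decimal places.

belted occupants with the outcome: 123 − 109 = 14
belted occupants without the outcome: 50 − 14 = 36
unbelted occupants without the outcome: 250 − 109 = 141
odds, belted occupants = 14/36 = 0.3889
odds, unbelted occupants = 109/141 = 0.7730
OR = 0.3889 / 0.7730 = 0.503

0.503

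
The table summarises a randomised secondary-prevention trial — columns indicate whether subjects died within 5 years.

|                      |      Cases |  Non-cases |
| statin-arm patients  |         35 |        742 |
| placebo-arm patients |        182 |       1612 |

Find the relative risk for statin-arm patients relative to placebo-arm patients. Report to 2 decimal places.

0.44

risk, statin-arm patients = 35/777 = 0.04505
risk, placebo-arm patients = 182/1794 = 0.10145
RR = 0.04505 / 0.10145 = 0.44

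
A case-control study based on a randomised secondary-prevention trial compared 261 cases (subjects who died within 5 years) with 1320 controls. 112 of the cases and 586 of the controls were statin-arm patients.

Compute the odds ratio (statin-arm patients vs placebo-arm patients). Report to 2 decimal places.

odds, statin-arm patients = 112/586 = 0.1911
odds, placebo-arm patients = 149/734 = 0.2030
OR = 0.1911 / 0.2030 = 0.94

0.94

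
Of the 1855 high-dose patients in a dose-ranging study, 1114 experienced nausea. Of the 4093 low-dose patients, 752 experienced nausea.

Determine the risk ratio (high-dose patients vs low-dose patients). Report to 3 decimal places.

3.269

risk, high-dose patients = 1114/1855 = 0.6005
risk, low-dose patients = 752/4093 = 0.1837
RR = 0.6005 / 0.1837 = 3.269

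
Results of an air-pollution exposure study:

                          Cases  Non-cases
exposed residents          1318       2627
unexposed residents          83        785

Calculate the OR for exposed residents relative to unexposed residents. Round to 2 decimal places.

OR = (1318 × 785) / (2627 × 83) = 1034630/218041 ≈ 4.75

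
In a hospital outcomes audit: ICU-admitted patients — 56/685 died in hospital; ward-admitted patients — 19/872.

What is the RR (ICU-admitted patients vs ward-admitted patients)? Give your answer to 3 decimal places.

risk, ICU-admitted patients = 56/685 = 0.08175
risk, ward-admitted patients = 19/872 = 0.02179
RR = 0.08175 / 0.02179 = 3.752

3.752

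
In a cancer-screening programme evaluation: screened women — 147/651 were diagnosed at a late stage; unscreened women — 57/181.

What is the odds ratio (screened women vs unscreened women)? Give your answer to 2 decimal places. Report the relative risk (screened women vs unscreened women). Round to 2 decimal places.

odds, screened women = 147/504 = 0.2917
odds, unscreened women = 57/124 = 0.4597
OR = 0.2917 / 0.4597 = 0.63
risk, screened women = 147/651 = 0.2258
risk, unscreened women = 57/181 = 0.3149
RR = 0.2258 / 0.3149 = 0.72

OR = 0.63; RR = 0.72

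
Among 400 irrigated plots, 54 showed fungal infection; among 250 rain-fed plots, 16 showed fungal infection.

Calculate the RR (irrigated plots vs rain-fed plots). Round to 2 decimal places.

risk, irrigated plots = 54/400 = 0.1350
risk, rain-fed plots = 16/250 = 0.0640
RR = 0.1350 / 0.0640 = 2.11

2.11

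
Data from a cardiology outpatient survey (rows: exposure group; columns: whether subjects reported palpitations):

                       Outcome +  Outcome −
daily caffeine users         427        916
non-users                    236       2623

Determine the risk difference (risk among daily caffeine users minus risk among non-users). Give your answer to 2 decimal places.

risk, daily caffeine users = 427/1343 = 0.3179
risk, non-users = 236/2859 = 0.0825
risk difference = 0.3179 − 0.0825 = 0.24

RD = 0.24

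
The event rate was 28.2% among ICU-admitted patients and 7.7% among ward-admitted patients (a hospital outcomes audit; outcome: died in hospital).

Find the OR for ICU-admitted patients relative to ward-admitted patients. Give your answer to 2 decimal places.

4.71

odds, ICU-admitted patients = 0.2820/0.7180 = 0.3928
odds, ward-admitted patients = 0.0770/0.9230 = 0.0834
OR = 0.3928 / 0.0834 = 4.71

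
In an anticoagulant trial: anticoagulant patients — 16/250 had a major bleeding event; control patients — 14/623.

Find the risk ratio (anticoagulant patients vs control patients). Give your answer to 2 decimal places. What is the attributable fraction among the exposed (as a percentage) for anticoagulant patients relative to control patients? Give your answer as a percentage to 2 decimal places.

risk, anticoagulant patients = 16/250 = 0.06400
risk, control patients = 14/623 = 0.02247
RR = 0.06400 / 0.02247 = 2.85
AR% = (0.06400 − 0.02247) / 0.06400 = 0.6489 → 64.89%

RR = 2.85; AR% = 64.89%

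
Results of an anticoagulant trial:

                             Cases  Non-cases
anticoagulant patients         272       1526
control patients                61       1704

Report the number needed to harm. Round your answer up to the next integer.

NNH = 9

risk, anticoagulant patients = 272/1798 = 0.151279
risk, control patients = 61/1765 = 0.034561
absolute risk difference = 0.116718
1 / 0.116718 = 8.568 → round up → 9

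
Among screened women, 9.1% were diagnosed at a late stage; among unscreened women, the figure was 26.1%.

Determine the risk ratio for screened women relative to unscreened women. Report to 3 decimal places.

RR = 0.0910 / 0.2610 = 0.349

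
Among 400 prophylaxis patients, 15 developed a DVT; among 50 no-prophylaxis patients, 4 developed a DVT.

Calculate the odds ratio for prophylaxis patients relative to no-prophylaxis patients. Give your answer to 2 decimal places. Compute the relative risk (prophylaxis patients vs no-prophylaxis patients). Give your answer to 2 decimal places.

OR = (15 × 46) / (385 × 4) = 690/1540 ≈ 0.45
risk, prophylaxis patients = 15/400 = 0.03750
risk, no-prophylaxis patients = 4/50 = 0.08000
RR = 0.03750 / 0.08000 = 0.47

OR = 0.45; RR = 0.47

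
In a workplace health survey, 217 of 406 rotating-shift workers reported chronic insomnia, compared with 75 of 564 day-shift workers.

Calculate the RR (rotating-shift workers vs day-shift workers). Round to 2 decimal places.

risk, rotating-shift workers = 217/406 = 0.5345
risk, day-shift workers = 75/564 = 0.1330
RR = 0.5345 / 0.1330 = 4.02

4.02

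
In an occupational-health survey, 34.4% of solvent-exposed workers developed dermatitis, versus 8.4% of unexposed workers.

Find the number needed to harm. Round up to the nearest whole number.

4

absolute risk difference = 0.260000
1 / 0.260000 = 3.846 → round up → 4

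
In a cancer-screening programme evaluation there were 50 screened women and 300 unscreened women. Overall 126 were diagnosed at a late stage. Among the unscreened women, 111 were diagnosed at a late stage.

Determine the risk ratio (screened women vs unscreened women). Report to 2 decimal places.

0.81

screened women with the outcome: 126 − 111 = 15
screened women without the outcome: 50 − 15 = 35
unscreened women without the outcome: 300 − 111 = 189
risk, screened women = 15/50 = 0.3000
risk, unscreened women = 111/300 = 0.3700
RR = 0.3000 / 0.3700 = 0.81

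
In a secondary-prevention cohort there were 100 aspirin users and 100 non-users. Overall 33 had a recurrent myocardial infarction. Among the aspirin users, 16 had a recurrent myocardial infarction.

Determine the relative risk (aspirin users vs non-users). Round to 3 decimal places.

RR: 0.941

aspirin users without the outcome: 100 − 16 = 84
non-users with the outcome: 33 − 16 = 17
non-users without the outcome: 100 − 17 = 83
risk, aspirin users = 16/100 = 0.1600
risk, non-users = 17/100 = 0.1700
RR = 0.1600 / 0.1700 = 0.941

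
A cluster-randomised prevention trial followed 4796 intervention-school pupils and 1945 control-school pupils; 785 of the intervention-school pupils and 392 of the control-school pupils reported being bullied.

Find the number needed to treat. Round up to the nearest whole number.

risk, intervention-school pupils = 785/4796 = 0.163678
risk, control-school pupils = 392/1945 = 0.201542
absolute risk difference = 0.037864
1 / 0.037864 = 26.410 → round up → 27

NNT ≈ 27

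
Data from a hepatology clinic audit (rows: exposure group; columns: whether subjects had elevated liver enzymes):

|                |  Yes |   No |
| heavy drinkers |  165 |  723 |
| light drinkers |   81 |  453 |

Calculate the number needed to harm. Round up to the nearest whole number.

30

risk, heavy drinkers = 165/888 = 0.185811
risk, light drinkers = 81/534 = 0.151685
absolute risk difference = 0.034125
1 / 0.034125 = 29.304 → round up → 30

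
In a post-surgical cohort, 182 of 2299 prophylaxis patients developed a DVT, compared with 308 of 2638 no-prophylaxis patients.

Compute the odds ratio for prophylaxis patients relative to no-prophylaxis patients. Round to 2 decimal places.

OR = (182 × 2330) / (2117 × 308) = 424060/652036 ≈ 0.65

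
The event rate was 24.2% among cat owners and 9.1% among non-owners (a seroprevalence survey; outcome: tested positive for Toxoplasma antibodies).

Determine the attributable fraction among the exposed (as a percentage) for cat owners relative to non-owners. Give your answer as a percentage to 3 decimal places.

AR% = (0.2420 − 0.0910) / 0.2420 = 0.6240 → 62.397%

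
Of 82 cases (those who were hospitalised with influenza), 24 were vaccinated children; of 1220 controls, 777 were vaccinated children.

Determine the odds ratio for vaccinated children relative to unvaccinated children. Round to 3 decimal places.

odds, vaccinated children = 24/777 = 0.03089
odds, unvaccinated children = 58/443 = 0.13093
OR = 0.03089 / 0.13093 = 0.236

OR: 0.236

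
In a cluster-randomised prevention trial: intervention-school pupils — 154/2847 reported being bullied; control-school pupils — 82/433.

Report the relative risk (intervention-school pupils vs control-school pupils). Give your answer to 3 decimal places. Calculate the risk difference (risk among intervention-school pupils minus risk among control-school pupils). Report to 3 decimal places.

RR = 0.286; RD = -0.135

risk, intervention-school pupils = 154/2847 = 0.0541
risk, control-school pupils = 82/433 = 0.1894
RR = 0.0541 / 0.1894 = 0.286
risk difference = 0.0541 − 0.1894 = -0.135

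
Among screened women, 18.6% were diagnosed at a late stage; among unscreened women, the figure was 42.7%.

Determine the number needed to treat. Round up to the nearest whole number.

NNT ≈ 5

absolute risk difference = 0.241000
1 / 0.241000 = 4.149 → round up → 5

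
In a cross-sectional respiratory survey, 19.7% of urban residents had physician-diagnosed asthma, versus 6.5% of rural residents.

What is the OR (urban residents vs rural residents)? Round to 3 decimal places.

3.529

odds, urban residents = 0.1970/0.8030 = 0.2453
odds, rural residents = 0.0650/0.9350 = 0.0695
OR = 0.2453 / 0.0695 = 3.529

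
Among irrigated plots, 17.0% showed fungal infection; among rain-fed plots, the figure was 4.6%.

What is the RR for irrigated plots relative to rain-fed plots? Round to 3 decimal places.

RR = 0.17000 / 0.04600 = 3.696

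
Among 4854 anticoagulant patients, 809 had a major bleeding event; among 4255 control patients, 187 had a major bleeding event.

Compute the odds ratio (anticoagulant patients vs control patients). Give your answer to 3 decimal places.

4.351

odds, anticoagulant patients = 809/4045 = 0.20000
odds, control patients = 187/4068 = 0.04597
OR = 0.20000 / 0.04597 = 4.351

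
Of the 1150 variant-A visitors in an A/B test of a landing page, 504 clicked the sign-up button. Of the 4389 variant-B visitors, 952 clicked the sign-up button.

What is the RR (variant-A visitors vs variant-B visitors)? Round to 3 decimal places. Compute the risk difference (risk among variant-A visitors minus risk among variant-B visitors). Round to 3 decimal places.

RR = 2.021; RD = 0.221

risk, variant-A visitors = 504/1150 = 0.4383
risk, variant-B visitors = 952/4389 = 0.2169
RR = 0.4383 / 0.2169 = 2.021
risk difference = 0.4383 − 0.2169 = 0.221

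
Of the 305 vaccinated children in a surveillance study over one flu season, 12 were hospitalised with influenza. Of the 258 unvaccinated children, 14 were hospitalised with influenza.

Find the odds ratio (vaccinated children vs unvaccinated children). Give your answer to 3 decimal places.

OR ≈ 0.714

odds, vaccinated children = 12/293 = 0.04096
odds, unvaccinated children = 14/244 = 0.05738
OR = 0.04096 / 0.05738 = 0.714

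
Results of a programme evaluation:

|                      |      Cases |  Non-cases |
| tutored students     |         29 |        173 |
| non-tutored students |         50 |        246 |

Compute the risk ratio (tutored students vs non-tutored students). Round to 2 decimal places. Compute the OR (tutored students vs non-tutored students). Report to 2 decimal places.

risk, tutored students = 29/202 = 0.1436
risk, non-tutored students = 50/296 = 0.1689
RR = 0.1436 / 0.1689 = 0.85
OR = (29 × 246) / (173 × 50) = 7134/8650 ≈ 0.82

RR = 0.85; OR = 0.82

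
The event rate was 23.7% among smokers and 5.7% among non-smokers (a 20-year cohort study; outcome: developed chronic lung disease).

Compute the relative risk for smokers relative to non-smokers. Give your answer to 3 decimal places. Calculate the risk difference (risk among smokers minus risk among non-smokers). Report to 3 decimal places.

RR = 4.158; RD = 0.180

RR = 0.2370 / 0.0570 = 4.158
risk difference = 0.2370 − 0.0570 = 0.180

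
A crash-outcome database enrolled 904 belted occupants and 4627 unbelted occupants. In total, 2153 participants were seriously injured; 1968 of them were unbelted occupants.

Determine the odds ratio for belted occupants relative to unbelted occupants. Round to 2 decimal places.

OR: 0.35

belted occupants with the outcome: 2153 − 1968 = 185
belted occupants without the outcome: 904 − 185 = 719
unbelted occupants without the outcome: 4627 − 1968 = 2659
OR = (185 × 2659) / (719 × 1968) = 491915/1414992 ≈ 0.35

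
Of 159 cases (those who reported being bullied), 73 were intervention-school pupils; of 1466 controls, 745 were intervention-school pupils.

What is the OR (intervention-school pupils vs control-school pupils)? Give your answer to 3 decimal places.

OR = (73 × 721) / (745 × 86) = 52633/64070 ≈ 0.821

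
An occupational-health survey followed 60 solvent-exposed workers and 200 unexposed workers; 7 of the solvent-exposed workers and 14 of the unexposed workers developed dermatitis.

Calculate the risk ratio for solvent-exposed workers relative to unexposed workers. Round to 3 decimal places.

risk, solvent-exposed workers = 7/60 = 0.1167
risk, unexposed workers = 14/200 = 0.0700
RR = 0.1167 / 0.0700 = 1.667

RR = 1.667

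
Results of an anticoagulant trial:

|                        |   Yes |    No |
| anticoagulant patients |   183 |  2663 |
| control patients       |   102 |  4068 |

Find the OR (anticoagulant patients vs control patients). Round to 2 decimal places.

OR = (183 × 4068) / (2663 × 102) = 744444/271626 ≈ 2.74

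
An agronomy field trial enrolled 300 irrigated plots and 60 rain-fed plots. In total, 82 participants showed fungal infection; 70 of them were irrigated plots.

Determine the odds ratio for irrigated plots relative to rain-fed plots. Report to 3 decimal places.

irrigated plots without the outcome: 300 − 70 = 230
rain-fed plots with the outcome: 82 − 70 = 12
rain-fed plots without the outcome: 60 − 12 = 48
OR = (70 × 48) / (230 × 12) = 3360/2760 ≈ 1.217

OR ≈ 1.217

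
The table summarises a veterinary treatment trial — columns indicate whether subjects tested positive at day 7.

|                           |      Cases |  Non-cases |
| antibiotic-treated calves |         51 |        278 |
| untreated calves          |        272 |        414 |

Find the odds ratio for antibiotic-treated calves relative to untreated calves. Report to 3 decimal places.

odds, antibiotic-treated calves = 51/278 = 0.1835
odds, untreated calves = 272/414 = 0.6570
OR = 0.1835 / 0.6570 = 0.279

OR = 0.279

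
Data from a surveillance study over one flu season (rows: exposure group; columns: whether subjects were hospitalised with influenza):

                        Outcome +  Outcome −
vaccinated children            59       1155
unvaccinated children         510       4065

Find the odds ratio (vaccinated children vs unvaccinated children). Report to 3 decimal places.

OR = (59 × 4065) / (1155 × 510) = 239835/589050 ≈ 0.407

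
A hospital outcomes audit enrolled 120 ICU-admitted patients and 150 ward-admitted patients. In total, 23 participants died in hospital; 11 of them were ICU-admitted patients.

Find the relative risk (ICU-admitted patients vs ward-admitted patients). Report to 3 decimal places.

RR: 1.146

ICU-admitted patients without the outcome: 120 − 11 = 109
ward-admitted patients with the outcome: 23 − 11 = 12
ward-admitted patients without the outcome: 150 − 12 = 138
risk, ICU-admitted patients = 11/120 = 0.0917
risk, ward-admitted patients = 12/150 = 0.0800
RR = 0.0917 / 0.0800 = 1.146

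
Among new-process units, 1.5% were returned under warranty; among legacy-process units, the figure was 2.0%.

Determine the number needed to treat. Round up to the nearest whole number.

NNT: 200

absolute risk difference = 0.005000
1 / 0.005000 = 200.000 → round up → 200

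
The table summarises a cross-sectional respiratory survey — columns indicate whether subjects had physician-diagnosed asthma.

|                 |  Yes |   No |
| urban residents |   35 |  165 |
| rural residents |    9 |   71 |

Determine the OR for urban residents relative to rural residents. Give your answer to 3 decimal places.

OR = (35 × 71) / (165 × 9) = 2485/1485 ≈ 1.673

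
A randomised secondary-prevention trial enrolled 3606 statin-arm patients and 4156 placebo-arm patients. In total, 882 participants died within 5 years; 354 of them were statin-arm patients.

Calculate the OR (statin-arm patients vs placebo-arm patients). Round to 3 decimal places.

OR ≈ 0.748

statin-arm patients without the outcome: 3606 − 354 = 3252
placebo-arm patients with the outcome: 882 − 354 = 528
placebo-arm patients without the outcome: 4156 − 528 = 3628
odds, statin-arm patients = 354/3252 = 0.1089
odds, placebo-arm patients = 528/3628 = 0.1455
OR = 0.1089 / 0.1455 = 0.748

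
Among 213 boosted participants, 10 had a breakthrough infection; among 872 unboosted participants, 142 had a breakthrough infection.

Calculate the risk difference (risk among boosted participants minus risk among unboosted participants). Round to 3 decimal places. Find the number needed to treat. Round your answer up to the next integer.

risk, boosted participants = 10/213 = 0.04695
risk, unboosted participants = 142/872 = 0.16284
risk difference = 0.04695 − 0.16284 = -0.116
absolute risk difference = 0.115896
1 / 0.115896 = 8.628 → round up → 9

RD = -0.116; NNT = 9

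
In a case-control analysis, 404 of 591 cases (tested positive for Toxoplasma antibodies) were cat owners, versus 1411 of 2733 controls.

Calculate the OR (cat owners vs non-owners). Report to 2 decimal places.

odds, cat owners = 404/1411 = 0.2863
odds, non-owners = 187/1322 = 0.1415
OR = 0.2863 / 0.1415 = 2.02

OR: 2.02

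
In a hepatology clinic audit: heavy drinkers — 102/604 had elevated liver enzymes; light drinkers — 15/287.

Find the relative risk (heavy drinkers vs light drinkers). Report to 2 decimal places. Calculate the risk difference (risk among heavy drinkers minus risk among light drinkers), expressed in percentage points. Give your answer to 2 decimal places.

risk, heavy drinkers = 102/604 = 0.1689
risk, light drinkers = 15/287 = 0.0523
RR = 0.1689 / 0.0523 = 3.23
risk difference = 0.1689 − 0.0523 = 0.1166 → 11.66 percentage points

RR = 3.23; RD = 11.66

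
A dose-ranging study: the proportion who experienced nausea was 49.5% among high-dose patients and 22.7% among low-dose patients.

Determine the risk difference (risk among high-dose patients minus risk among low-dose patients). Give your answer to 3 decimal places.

risk difference = 0.4950 − 0.2270 = 0.268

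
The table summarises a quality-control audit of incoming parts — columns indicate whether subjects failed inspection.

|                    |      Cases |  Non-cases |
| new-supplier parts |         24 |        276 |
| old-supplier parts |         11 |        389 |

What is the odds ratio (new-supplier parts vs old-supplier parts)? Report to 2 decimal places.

OR = (24 × 389) / (276 × 11) = 9336/3036 ≈ 3.08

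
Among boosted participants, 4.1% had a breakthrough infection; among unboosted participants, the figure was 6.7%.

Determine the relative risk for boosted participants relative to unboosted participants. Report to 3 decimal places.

RR = 0.04100 / 0.06700 = 0.612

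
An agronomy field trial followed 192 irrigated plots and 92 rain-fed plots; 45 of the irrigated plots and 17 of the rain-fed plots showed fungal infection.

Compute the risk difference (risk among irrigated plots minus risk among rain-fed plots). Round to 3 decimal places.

risk, irrigated plots = 45/192 = 0.2344
risk, rain-fed plots = 17/92 = 0.1848
risk difference = 0.2344 − 0.1848 = 0.050

RD ≈ 0.050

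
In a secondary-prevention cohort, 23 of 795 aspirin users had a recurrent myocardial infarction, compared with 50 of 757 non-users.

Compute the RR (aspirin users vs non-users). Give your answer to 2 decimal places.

risk, aspirin users = 23/795 = 0.02893
risk, non-users = 50/757 = 0.06605
RR = 0.02893 / 0.06605 = 0.44

0.44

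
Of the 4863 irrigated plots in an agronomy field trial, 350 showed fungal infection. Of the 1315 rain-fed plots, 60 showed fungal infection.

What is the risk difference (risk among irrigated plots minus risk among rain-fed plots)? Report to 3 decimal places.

risk, irrigated plots = 350/4863 = 0.07197
risk, rain-fed plots = 60/1315 = 0.04563
risk difference = 0.07197 − 0.04563 = 0.026

0.026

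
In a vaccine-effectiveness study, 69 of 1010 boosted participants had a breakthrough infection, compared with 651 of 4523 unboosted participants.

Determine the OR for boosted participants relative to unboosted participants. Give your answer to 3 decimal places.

OR = (69 × 3872) / (941 × 651) = 267168/612591 ≈ 0.436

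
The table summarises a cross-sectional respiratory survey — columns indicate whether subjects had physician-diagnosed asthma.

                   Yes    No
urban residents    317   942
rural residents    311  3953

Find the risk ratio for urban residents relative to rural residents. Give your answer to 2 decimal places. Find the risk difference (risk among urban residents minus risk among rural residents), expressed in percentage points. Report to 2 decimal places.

RR = 3.45; RD = 17.89

risk, urban residents = 317/1259 = 0.2518
risk, rural residents = 311/4264 = 0.0729
RR = 0.2518 / 0.0729 = 3.45
risk difference = 0.2518 − 0.0729 = 0.1789 → 17.89 percentage points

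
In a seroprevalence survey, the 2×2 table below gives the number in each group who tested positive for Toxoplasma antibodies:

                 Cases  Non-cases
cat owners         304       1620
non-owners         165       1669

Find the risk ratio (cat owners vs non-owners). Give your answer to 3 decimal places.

risk, cat owners = 304/1924 = 0.1580
risk, non-owners = 165/1834 = 0.0900
RR = 0.1580 / 0.0900 = 1.756

RR = 1.756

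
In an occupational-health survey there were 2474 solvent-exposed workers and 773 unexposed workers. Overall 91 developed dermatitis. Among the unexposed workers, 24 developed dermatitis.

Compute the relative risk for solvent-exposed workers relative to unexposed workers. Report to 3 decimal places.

0.872

solvent-exposed workers with the outcome: 91 − 24 = 67
solvent-exposed workers without the outcome: 2474 − 67 = 2407
unexposed workers without the outcome: 773 − 24 = 749
risk, solvent-exposed workers = 67/2474 = 0.02708
risk, unexposed workers = 24/773 = 0.03105
RR = 0.02708 / 0.03105 = 0.872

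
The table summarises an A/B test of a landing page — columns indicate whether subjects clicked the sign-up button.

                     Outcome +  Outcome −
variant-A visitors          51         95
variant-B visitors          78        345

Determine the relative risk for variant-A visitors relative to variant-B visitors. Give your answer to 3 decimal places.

risk, variant-A visitors = 51/146 = 0.3493
risk, variant-B visitors = 78/423 = 0.1844
RR = 0.3493 / 0.1844 = 1.894

1.894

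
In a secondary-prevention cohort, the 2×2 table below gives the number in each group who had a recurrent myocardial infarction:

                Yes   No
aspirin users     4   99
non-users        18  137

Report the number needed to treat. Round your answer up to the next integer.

NNT ≈ 13

risk, aspirin users = 4/103 = 0.038835
risk, non-users = 18/155 = 0.116129
absolute risk difference = 0.077294
1 / 0.077294 = 12.938 → round up → 13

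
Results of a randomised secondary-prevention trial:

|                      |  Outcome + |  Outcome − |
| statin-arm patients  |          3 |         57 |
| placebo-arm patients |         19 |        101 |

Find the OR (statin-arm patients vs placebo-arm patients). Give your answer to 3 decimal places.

OR = (3 × 101) / (57 × 19) = 303/1083 ≈ 0.280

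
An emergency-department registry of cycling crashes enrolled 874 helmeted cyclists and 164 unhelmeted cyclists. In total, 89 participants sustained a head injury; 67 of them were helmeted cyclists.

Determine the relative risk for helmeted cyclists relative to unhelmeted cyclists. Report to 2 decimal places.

RR ≈ 0.57

helmeted cyclists without the outcome: 874 − 67 = 807
unhelmeted cyclists with the outcome: 89 − 67 = 22
unhelmeted cyclists without the outcome: 164 − 22 = 142
risk, helmeted cyclists = 67/874 = 0.0767
risk, unhelmeted cyclists = 22/164 = 0.1341
RR = 0.0767 / 0.1341 = 0.57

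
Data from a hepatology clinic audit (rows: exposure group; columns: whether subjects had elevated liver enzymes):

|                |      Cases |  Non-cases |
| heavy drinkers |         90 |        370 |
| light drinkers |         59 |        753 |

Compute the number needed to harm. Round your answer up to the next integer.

9

risk, heavy drinkers = 90/460 = 0.195652
risk, light drinkers = 59/812 = 0.072660
absolute risk difference = 0.122992
1 / 0.122992 = 8.131 → round up → 9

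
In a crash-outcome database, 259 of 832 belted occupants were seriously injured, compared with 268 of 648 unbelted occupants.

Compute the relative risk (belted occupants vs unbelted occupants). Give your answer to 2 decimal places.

0.75

risk, belted occupants = 259/832 = 0.3113
risk, unbelted occupants = 268/648 = 0.4136
RR = 0.3113 / 0.4136 = 0.75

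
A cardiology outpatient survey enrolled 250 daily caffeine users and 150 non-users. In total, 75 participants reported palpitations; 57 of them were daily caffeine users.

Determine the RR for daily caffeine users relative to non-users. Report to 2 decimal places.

daily caffeine users without the outcome: 250 − 57 = 193
non-users with the outcome: 75 − 57 = 18
non-users without the outcome: 150 − 18 = 132
risk, daily caffeine users = 57/250 = 0.2280
risk, non-users = 18/150 = 0.1200
RR = 0.2280 / 0.1200 = 1.90

RR ≈ 1.90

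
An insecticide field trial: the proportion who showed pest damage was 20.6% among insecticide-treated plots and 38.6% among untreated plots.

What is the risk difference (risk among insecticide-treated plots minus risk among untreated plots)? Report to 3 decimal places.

risk difference = 0.2060 − 0.3860 = -0.180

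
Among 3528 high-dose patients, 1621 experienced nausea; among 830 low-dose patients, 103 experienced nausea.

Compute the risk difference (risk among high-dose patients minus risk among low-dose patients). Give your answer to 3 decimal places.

risk, high-dose patients = 1621/3528 = 0.4595
risk, low-dose patients = 103/830 = 0.1241
risk difference = 0.4595 − 0.1241 = 0.335

0.335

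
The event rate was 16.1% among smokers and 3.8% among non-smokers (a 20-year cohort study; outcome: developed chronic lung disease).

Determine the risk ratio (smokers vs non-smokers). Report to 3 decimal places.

RR = 0.16100 / 0.03800 = 4.237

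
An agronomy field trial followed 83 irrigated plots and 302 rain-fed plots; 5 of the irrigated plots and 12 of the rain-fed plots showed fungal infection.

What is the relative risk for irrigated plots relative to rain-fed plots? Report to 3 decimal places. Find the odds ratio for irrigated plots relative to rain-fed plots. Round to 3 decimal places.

risk, irrigated plots = 5/83 = 0.06024
risk, rain-fed plots = 12/302 = 0.03974
RR = 0.06024 / 0.03974 = 1.516
odds, irrigated plots = 5/78 = 0.06410
odds, rain-fed plots = 12/290 = 0.04138
OR = 0.06410 / 0.04138 = 1.549

RR = 1.516; OR = 1.549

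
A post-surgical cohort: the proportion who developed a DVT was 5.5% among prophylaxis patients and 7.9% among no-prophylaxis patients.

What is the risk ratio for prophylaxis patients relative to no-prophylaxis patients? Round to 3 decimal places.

RR = 0.0550 / 0.0790 = 0.696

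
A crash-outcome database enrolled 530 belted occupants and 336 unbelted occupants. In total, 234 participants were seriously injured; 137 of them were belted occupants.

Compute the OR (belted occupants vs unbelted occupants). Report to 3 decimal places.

belted occupants without the outcome: 530 − 137 = 393
unbelted occupants with the outcome: 234 − 137 = 97
unbelted occupants without the outcome: 336 − 97 = 239
OR = (137 × 239) / (393 × 97) = 32743/38121 ≈ 0.859

0.859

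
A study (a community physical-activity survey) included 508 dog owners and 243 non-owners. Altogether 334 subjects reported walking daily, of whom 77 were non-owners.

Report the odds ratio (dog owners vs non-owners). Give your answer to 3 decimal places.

dog owners with the outcome: 334 − 77 = 257
dog owners without the outcome: 508 − 257 = 251
non-owners without the outcome: 243 − 77 = 166
odds, dog owners = 257/251 = 1.0239
odds, non-owners = 77/166 = 0.4639
OR = 1.0239 / 0.4639 = 2.207

2.207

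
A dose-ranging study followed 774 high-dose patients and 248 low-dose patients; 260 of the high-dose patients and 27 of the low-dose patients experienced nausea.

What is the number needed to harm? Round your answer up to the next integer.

risk, high-dose patients = 260/774 = 0.335917
risk, low-dose patients = 27/248 = 0.108871
absolute risk difference = 0.227046
1 / 0.227046 = 4.404 → round up → 5

5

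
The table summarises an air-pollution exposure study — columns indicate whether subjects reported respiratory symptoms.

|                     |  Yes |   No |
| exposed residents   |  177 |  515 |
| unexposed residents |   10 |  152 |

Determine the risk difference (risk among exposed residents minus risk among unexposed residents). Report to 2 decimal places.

0.19

risk, exposed residents = 177/692 = 0.2558
risk, unexposed residents = 10/162 = 0.0617
risk difference = 0.2558 − 0.0617 = 0.19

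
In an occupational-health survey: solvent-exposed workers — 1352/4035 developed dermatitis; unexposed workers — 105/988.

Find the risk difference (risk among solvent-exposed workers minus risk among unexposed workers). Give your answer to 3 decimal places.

risk, solvent-exposed workers = 1352/4035 = 0.3351
risk, unexposed workers = 105/988 = 0.1063
risk difference = 0.3351 − 0.1063 = 0.229

0.229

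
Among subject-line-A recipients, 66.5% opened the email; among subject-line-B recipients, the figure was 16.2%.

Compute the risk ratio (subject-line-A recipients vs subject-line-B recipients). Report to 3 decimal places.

RR = 0.6650 / 0.1620 = 4.105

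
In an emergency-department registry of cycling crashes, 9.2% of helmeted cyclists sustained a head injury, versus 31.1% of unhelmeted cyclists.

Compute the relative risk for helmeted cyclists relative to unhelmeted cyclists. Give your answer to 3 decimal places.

RR = 0.0920 / 0.3110 = 0.296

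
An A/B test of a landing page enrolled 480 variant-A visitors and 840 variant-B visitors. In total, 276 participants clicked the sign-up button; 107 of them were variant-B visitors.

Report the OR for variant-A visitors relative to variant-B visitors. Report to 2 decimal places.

3.72

variant-A visitors with the outcome: 276 − 107 = 169
variant-A visitors without the outcome: 480 − 169 = 311
variant-B visitors without the outcome: 840 − 107 = 733
OR = (169 × 733) / (311 × 107) = 123877/33277 ≈ 3.72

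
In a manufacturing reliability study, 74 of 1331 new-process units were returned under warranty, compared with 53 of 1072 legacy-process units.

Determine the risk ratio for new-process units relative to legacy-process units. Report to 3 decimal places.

risk, new-process units = 74/1331 = 0.05560
risk, legacy-process units = 53/1072 = 0.04944
RR = 0.05560 / 0.04944 = 1.125

1.125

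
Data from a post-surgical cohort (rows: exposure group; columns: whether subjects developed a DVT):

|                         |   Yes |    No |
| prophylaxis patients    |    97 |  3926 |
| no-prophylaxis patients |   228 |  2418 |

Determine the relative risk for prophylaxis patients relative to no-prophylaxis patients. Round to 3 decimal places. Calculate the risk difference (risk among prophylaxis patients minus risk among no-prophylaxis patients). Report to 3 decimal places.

risk, prophylaxis patients = 97/4023 = 0.02411
risk, no-prophylaxis patients = 228/2646 = 0.08617
RR = 0.02411 / 0.08617 = 0.280
risk difference = 0.02411 − 0.08617 = -0.062

RR = 0.280; RD = -0.062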